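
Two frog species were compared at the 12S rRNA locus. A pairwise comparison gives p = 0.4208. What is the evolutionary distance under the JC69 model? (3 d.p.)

0.618

d = −(3/4) ln(1 − 4p/3) = −0.75 ln(1 − 0.561067) = −0.75 ln(0.438933)
  = −0.75 × (-0.823408) = 0.617556 substitutions/site.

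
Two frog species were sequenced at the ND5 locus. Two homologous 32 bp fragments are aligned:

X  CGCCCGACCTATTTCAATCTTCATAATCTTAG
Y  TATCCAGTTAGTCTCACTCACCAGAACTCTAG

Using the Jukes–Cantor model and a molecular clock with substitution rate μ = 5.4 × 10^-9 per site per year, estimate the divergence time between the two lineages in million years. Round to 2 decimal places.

The sequences differ at 17 of 32 sites, so p = 17/32 = 0.53125.
d = −(3/4) ln(1 − 4p/3) = −0.75 ln(1 − 0.708333) = −0.75 ln(0.291667)
  = −0.75 × (-1.232143) = 0.924107 substitutions/site.
Under a molecular clock d = 2μt, so t = d/(2μ) = 0.924107 / (2 × 5.4 × 10^-9) = 85.57 million years.

85.57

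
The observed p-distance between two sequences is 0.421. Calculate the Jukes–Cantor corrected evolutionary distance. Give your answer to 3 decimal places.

0.618

d = −(3/4) ln(1 − 4p/3) = −0.75 ln(1 − 0.561333) = −0.75 ln(0.438667)
  = −0.75 × (-0.824015) = 0.618011 substitutions/site.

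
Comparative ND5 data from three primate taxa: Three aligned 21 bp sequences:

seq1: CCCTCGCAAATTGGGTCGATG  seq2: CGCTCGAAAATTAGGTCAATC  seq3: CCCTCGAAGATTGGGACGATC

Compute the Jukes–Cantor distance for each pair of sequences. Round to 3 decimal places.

seq1–seq2: 5/21 sites differ → p ≈ 0.238095, d = −0.75 ln(1 − 0.31746) = 0.286451 ≈ 0.286.
seq1–seq3: 4/21 sites differ → p ≈ 0.190476, d = −0.75 ln(1 − 0.253968) = 0.219740 ≈ 0.220.
seq2–seq3: 5/21 sites differ → p ≈ 0.238095, d = −0.75 ln(1 − 0.31746) = 0.286451 ≈ 0.286.

d(seq1,seq2) = 0.286, d(seq1,seq3) = 0.220, d(seq2,seq3) = 0.286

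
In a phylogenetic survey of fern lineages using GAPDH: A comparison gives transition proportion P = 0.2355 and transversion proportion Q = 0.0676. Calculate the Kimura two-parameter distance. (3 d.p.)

0.423

Under the Kimura two-parameter model, d = −½ ln(1 − 2P − Q) − ¼ ln(1 − 2Q).
1 − 2P − Q = 0.4614, giving −½ ln(0.4614) = 0.386745.
1 − 2Q = 0.8648, giving −¼ ln(0.8648) = 0.036314.
d = 0.386745 + 0.036314 = 0.423059.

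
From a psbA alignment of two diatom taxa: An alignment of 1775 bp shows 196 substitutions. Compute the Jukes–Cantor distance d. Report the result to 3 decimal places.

0.119

p = 196/1775 ≈ 0.110423.
d = −(3/4) ln(1 − 4p/3) = −0.75 ln(1 − 0.147231) = −0.75 ln(0.852769)
  = −0.75 × (-0.159267) = 0.119450 substitutions/site.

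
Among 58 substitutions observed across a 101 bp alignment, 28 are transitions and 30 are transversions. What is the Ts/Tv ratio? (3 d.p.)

0.933

R = 28/30 = 0.933333… ≈ 0.933 (to 3 d.p.).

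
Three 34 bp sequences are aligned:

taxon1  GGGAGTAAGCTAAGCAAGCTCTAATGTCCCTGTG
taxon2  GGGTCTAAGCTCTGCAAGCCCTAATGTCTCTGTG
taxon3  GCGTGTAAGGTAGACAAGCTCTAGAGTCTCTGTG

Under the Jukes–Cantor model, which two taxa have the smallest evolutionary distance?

taxon1–taxon2: 6/34 differ, p = 0.176, d = 0.201.
taxon1–taxon3: 8/34 differ, p = 0.235, d = 0.282.
taxon2–taxon3: 9/34 differ, p = 0.265, d = 0.326.
The smallest distance is between taxon1 and taxon2.

taxon1 and taxon2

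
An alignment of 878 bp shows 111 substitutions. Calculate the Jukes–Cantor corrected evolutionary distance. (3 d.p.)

0.138

p = 111/878 ≈ 0.126424.
d = −(3/4) ln(1 − 4p/3) = −0.75 ln(1 − 0.168565) = −0.75 ln(0.831435)
  = −0.75 × (-0.184602) = 0.138452 substitutions/site.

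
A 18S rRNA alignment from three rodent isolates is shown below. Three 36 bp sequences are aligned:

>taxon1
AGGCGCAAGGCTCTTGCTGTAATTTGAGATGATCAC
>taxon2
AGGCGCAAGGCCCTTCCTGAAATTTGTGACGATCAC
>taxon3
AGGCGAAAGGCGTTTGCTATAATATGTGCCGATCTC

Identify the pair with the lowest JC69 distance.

taxon1–taxon2: 5/36 differ, p = 0.139, d = 0.154.
taxon1–taxon3: 9/36 differ, p = 0.250, d = 0.304.
taxon2–taxon3: 9/36 differ, p = 0.250, d = 0.304.
The smallest distance is between taxon1 and taxon2.

taxon1 and taxon2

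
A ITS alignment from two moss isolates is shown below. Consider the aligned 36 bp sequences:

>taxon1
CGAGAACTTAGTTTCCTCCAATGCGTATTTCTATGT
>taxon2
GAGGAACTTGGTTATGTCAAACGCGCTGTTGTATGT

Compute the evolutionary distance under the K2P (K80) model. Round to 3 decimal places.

0.498

Of 36 sites, 6 differences are transitions and 7 are transversions, so P = 6/36 ≈ 0.166667 and Q = 7/36 ≈ 0.194444.
Under the Kimura two-parameter model, d = −½ ln(1 − 2P − Q) − ¼ ln(1 − 2Q).
1 − 2P − Q = 0.472222, giving −½ ln(0.472222) = 0.375153.
1 − 2Q = 0.611112, giving −¼ ln(0.611112) = 0.123119.
d = 0.375153 + 0.123119 = 0.498272.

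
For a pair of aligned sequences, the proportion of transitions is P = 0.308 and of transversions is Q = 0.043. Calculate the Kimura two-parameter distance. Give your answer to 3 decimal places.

Under the Kimura two-parameter model, d = −½ ln(1 − 2P − Q) − ¼ ln(1 − 2Q).
1 − 2P − Q = 0.341, giving −½ ln(0.341) = 0.537936.
1 − 2Q = 0.914, giving −¼ ln(0.914) = 0.022481.
d = 0.537936 + 0.022481 = 0.560417.

0.560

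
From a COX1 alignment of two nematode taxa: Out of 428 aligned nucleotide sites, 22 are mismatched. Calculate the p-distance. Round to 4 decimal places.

0.0514

p = 22/428 = 0.051401… ≈ 0.0514 (to 4 d.p.).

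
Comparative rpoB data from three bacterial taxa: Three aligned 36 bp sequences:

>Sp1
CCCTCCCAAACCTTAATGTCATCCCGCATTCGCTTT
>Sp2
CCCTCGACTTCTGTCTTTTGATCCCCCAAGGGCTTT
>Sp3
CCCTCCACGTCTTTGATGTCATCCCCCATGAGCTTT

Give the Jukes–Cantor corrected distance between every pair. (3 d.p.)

d(Sp1,Sp2) = 0.608, d(Sp1,Sp3) = 0.304, d(Sp2,Sp3) = 0.304

Sp1–Sp2: 15/36 sites differ → p ≈ 0.416667, d = −0.75 ln(1 − 0.555556) = 0.608198 ≈ 0.608.
Sp1–Sp3: 9/36 sites differ → p = 0.25, d = −0.75 ln(1 − 0.333333) = 0.304098 ≈ 0.304.
Sp2–Sp3: 9/36 sites differ → p = 0.25, d = −0.75 ln(1 − 0.333333) = 0.304098 ≈ 0.304.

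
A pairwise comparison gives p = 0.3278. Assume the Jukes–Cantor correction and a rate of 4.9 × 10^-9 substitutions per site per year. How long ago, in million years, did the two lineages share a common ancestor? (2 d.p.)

d = −(3/4) ln(1 − 4p/3) = −0.75 ln(1 − 0.437067) = −0.75 ln(0.562933)
  = −0.75 × (-0.574595) = 0.430946 substitutions/site.
Under a molecular clock d = 2μt, so t = d/(2μ) = 0.430946 / (2 × 4.9 × 10^-9) = 43.97 million years.

43.97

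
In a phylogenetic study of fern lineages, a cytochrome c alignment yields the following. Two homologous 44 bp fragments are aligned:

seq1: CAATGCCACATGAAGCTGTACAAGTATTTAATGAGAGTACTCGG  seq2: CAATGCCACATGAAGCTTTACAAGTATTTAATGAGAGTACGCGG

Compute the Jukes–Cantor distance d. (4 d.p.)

0.0469

The sequences differ at 2 of 44 sites (18, 41), so p = 2/44 ≈ 0.045455.
d = −(3/4) ln(1 − 4p/3) = −0.75 ln(1 − 0.060607) = −0.75 ln(0.939393)
  = −0.75 × (-0.062521) = 0.046891 substitutions/site.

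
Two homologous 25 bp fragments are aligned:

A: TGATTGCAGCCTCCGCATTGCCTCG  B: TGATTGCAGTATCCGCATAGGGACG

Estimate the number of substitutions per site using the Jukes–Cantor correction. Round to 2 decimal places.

The sequences differ at 6 of 25 sites (10, 11, 19, 21, 22, 23), so p = 6/25 = 0.24.
d = −(3/4) ln(1 − 4p/3) = −0.75 ln(1 − 0.32) = −0.75 ln(0.68)
  = −0.75 × (-0.385662) = 0.289247 substitutions/site.

0.29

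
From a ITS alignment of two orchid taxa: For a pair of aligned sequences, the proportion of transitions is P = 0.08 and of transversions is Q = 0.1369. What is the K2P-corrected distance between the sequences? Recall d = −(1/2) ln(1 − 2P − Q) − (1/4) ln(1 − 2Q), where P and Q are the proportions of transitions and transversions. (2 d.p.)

0.26

Under the Kimura two-parameter model, d = −½ ln(1 − 2P − Q) − ¼ ln(1 − 2Q).
1 − 2P − Q = 0.7031, giving −½ ln(0.7031) = 0.176128.
1 − 2Q = 0.7262, giving −¼ ln(0.7262) = 0.079982.
d = 0.176128 + 0.079982 = 0.256110.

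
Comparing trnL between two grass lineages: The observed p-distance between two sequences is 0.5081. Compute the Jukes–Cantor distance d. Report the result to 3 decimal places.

0.849

d = −(3/4) ln(1 − 4p/3) = −0.75 ln(1 − 0.677467) = −0.75 ln(0.322533)
  = −0.75 × (-1.131550) = 0.848663 substitutions/site.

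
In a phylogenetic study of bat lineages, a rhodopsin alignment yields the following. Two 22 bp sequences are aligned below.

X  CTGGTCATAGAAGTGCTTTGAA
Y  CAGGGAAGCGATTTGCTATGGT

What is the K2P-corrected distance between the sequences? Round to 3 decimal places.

0.773

Of 22 sites, 1 differences are transitions and 9 are transversions, so P = 1/22 ≈ 0.045455 and Q = 9/22 ≈ 0.409091.
Under the Kimura two-parameter model, d = −½ ln(1 − 2P − Q) − ¼ ln(1 − 2Q).
1 − 2P − Q = 0.499999, giving −½ ln(0.499999) = 0.346575.
1 − 2Q = 0.181818, giving −¼ ln(0.181818) = 0.426187.
d = 0.346575 + 0.426187 = 0.772762.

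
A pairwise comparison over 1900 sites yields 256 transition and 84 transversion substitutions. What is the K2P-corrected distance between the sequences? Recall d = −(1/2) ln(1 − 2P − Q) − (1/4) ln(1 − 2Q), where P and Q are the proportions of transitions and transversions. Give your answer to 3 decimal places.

P = 256/1900 ≈ 0.134737 and Q = 84/1900 ≈ 0.044211.
Under the Kimura two-parameter model, d = −½ ln(1 − 2P − Q) − ¼ ln(1 − 2Q).
1 − 2P − Q = 0.686315, giving −½ ln(0.686315) = 0.188209.
1 − 2Q = 0.911578, giving −¼ ln(0.911578) = 0.023145.
d = 0.188209 + 0.023145 = 0.211354.

0.211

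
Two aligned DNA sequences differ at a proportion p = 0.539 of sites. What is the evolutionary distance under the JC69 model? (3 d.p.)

0.951

d = −(3/4) ln(1 − 4p/3) = −0.75 ln(1 − 0.718667) = −0.75 ln(0.281333)
  = −0.75 × (-1.268216) = 0.951162 substitutions/site.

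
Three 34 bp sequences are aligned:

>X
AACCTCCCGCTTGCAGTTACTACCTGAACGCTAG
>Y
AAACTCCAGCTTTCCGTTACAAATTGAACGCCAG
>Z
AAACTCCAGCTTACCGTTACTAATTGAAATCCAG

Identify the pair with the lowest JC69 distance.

Y and Z

X–Y: 8/34 differ, p = 0.235, d = 0.282.
X–Z: 9/34 differ, p = 0.265, d = 0.326.
Y–Z: 4/34 differ, p = 0.118, d = 0.128.
The smallest distance is between Y and Z.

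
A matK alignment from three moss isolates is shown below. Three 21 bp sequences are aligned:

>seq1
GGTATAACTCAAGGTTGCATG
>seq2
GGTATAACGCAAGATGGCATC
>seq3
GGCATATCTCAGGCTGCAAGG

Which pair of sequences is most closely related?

seq1–seq2: 4/21 differ, p = 0.190, d = 0.220.
seq1–seq3: 8/21 differ, p = 0.381, d = 0.532.
seq2–seq3: 9/21 differ, p = 0.429, d = 0.635.
The smallest distance is between seq1 and seq2.

seq1 and seq2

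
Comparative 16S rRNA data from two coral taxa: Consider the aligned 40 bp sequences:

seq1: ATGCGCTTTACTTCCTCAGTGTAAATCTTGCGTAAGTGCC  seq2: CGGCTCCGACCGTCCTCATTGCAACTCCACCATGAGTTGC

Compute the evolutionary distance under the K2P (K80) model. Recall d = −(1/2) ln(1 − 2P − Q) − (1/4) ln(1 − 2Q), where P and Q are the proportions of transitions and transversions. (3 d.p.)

Of 40 sites, 5 differences are transitions and 13 are transversions, so P = 5/40 = 0.125 and Q = 13/40 = 0.325.
Under the Kimura two-parameter model, d = −½ ln(1 − 2P − Q) − ¼ ln(1 − 2Q).
1 − 2P − Q = 0.425, giving −½ ln(0.425) = 0.427833.
1 − 2Q = 0.35, giving −¼ ln(0.35) = 0.262456.
d = 0.427833 + 0.262456 = 0.690289.

0.690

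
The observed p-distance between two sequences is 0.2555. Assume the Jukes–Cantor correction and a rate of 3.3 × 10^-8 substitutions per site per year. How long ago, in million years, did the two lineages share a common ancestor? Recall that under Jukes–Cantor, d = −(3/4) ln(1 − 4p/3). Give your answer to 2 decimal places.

d = −(3/4) ln(1 − 4p/3) = −0.75 ln(1 − 0.340667) = −0.75 ln(0.659333)
  = −0.75 × (-0.416527) = 0.312395 substitutions/site.
Under a molecular clock d = 2μt, so t = d/(2μ) = 0.312395 / (2 × 3.3 × 10^-8) = 4.73 million years.

4.73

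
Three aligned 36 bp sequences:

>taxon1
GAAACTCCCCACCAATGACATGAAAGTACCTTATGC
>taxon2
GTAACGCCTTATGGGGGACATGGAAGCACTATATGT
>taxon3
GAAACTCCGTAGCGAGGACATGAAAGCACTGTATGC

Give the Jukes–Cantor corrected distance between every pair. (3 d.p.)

taxon1–taxon2: 14/36 sites differ → p ≈ 0.388889, d = −0.75 ln(1 − 0.518519) = 0.548166 ≈ 0.548.
taxon1–taxon3: 8/36 sites differ → p ≈ 0.222222, d = −0.75 ln(1 − 0.296296) = 0.263548 ≈ 0.264.
taxon2–taxon3: 9/36 sites differ → p = 0.25, d = −0.75 ln(1 − 0.333333) = 0.304098 ≈ 0.304.

d(taxon1,taxon2) = 0.548, d(taxon1,taxon3) = 0.264, d(taxon2,taxon3) = 0.304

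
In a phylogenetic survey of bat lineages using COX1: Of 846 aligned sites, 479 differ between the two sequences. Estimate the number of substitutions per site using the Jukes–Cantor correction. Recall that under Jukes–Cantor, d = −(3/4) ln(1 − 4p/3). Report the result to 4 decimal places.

1.0546

p = 479/846 ≈ 0.566194.
d = −(3/4) ln(1 − 4p/3) = −0.75 ln(1 − 0.754925) = −0.75 ln(0.245075)
  = −0.75 × (-1.406191) = 1.054643 substitutions/site.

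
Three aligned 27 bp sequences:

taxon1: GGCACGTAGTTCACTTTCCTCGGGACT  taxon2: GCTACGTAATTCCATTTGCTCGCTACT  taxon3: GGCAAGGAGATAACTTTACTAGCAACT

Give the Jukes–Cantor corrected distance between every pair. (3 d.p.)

taxon1–taxon2: 8/27 sites differ → p ≈ 0.296296, d = −0.75 ln(1 − 0.395061) = 0.376971 ≈ 0.377.
taxon1–taxon3: 8/27 sites differ → p ≈ 0.296296, d = −0.75 ln(1 − 0.395061) = 0.376971 ≈ 0.377.
taxon2–taxon3: 12/27 sites differ → p ≈ 0.444444, d = −0.75 ln(1 − 0.592592) = 0.673455 ≈ 0.673.

d(taxon1,taxon2) = 0.377, d(taxon1,taxon3) = 0.377, d(taxon2,taxon3) = 0.673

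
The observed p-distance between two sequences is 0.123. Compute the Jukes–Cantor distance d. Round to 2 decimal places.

0.13

d = −(3/4) ln(1 − 4p/3) = −0.75 ln(1 − 0.164) = −0.75 ln(0.836)
  = −0.75 × (-0.179127) = 0.134345 substitutions/site.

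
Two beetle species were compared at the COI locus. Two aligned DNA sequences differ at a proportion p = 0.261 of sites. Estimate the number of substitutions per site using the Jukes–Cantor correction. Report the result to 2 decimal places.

d = −(3/4) ln(1 − 4p/3) = −0.75 ln(1 − 0.348) = −0.75 ln(0.652)
  = −0.75 × (-0.427711) = 0.320783 substitutions/site.

0.32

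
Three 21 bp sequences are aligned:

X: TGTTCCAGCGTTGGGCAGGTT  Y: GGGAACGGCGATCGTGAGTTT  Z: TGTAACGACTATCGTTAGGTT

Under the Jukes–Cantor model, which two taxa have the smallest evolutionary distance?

X–Y: 10/21 differ, p = 0.476, d = 0.756.
X–Z: 9/21 differ, p = 0.429, d = 0.635.
Y–Z: 6/21 differ, p = 0.286, d = 0.360.
The smallest distance is between Y and Z.

Y and Z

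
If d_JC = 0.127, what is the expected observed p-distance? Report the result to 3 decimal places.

p = (3/4)(1 − e^(−4d/3)) = 0.75 × (1 − e^(-0.169333)) = 0.75 × (1 − 0.844228) = 0.116829.

0.117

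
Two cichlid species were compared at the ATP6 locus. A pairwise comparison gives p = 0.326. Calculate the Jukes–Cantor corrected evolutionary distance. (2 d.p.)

0.43

d = −(3/4) ln(1 − 4p/3) = −0.75 ln(1 − 0.434667) = −0.75 ln(0.565333)
  = −0.75 × (-0.570340) = 0.427755 substitutions/site.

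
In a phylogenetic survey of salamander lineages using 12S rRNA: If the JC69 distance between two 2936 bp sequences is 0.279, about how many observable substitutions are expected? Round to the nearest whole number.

Invert JC69: p = (3/4)(1 − e^(−4d/3)) = 0.75 × (1 − e^(-0.372)) = 0.75 × (1 − 0.689354) = 0.232985.
Expected differing sites = pL ≈ 0.232985 × 2936 = 684.04396 ≈ 684.

684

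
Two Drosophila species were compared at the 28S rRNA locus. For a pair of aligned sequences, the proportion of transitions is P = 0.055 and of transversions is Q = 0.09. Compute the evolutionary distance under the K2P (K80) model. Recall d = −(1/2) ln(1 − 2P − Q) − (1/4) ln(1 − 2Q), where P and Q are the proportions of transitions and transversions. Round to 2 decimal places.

0.16

Under the Kimura two-parameter model, d = −½ ln(1 − 2P − Q) − ¼ ln(1 − 2Q).
1 − 2P − Q = 0.8, giving −½ ln(0.8) = 0.111572.
1 − 2Q = 0.82, giving −¼ ln(0.82) = 0.049613.
d = 0.111572 + 0.049613 = 0.161185.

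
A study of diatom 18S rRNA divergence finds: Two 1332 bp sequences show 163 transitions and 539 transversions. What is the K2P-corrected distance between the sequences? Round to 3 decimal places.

P = 163/1332 ≈ 0.122372 and Q = 539/1332 ≈ 0.404655.
Under the Kimura two-parameter model, d = −½ ln(1 − 2P − Q) − ¼ ln(1 − 2Q).
1 − 2P − Q = 0.350601, giving −½ ln(0.350601) = 0.524053.
1 − 2Q = 0.19069, giving −¼ ln(0.19069) = 0.414277.
d = 0.524053 + 0.414277 = 0.938330.

0.938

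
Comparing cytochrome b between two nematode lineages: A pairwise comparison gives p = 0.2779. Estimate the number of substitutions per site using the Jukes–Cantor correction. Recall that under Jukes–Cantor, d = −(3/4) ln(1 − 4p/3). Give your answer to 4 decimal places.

0.3472

d = −(3/4) ln(1 − 4p/3) = −0.75 ln(1 − 0.370533) = −0.75 ln(0.629467)
  = −0.75 × (-0.462882) = 0.347162 substitutions/site.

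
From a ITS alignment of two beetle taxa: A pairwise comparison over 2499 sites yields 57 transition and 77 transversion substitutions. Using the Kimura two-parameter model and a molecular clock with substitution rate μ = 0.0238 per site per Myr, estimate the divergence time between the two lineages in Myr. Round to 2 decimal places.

1.17

P = 57/2499 ≈ 0.022809 and Q = 77/2499 ≈ 0.030812.
Under the Kimura two-parameter model, d = −½ ln(1 − 2P − Q) − ¼ ln(1 − 2Q).
1 − 2P − Q = 0.92357, giving −½ ln(0.92357) = 0.039754.
1 − 2Q = 0.938376, giving −¼ ln(0.938376) = 0.015901.
d = 0.039754 + 0.015901 = 0.055655.
Under a molecular clock d = 2μt, so t = d/(2μ) = 0.055655 / (2 × 0.0238) = 1.17 Myr.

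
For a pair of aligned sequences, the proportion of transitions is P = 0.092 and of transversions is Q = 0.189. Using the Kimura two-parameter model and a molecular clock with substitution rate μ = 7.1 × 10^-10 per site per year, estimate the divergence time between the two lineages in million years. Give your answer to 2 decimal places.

Under the Kimura two-parameter model, d = −½ ln(1 − 2P − Q) − ¼ ln(1 − 2Q).
1 − 2P − Q = 0.627, giving −½ ln(0.627) = 0.233404.
1 − 2Q = 0.622, giving −¼ ln(0.622) = 0.118704.
d = 0.233404 + 0.118704 = 0.352108.
Under a molecular clock d = 2μt, so t = d/(2μ) = 0.352108 / (2 × 7.1 × 10^-10) = 247.96 million years.

247.96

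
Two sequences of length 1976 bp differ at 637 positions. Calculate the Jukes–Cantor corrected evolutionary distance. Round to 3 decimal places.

p = 637/1976 ≈ 0.322368.
d = −(3/4) ln(1 − 4p/3) = −0.75 ln(1 − 0.429824) = −0.75 ln(0.570176)
  = −0.75 × (-0.561810) = 0.421358 substitutions/site.

0.421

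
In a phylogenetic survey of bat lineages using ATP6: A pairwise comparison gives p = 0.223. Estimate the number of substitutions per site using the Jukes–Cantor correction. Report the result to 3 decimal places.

0.265

d = −(3/4) ln(1 − 4p/3) = −0.75 ln(1 − 0.297333) = −0.75 ln(0.702667)
  = −0.75 × (-0.352872) = 0.264654 substitutions/site.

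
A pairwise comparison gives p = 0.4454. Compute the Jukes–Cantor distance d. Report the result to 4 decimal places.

d = −(3/4) ln(1 − 4p/3) = −0.75 ln(1 − 0.593867) = −0.75 ln(0.406133)
  = −0.75 × (-0.901075) = 0.675806 substitutions/site.

0.6758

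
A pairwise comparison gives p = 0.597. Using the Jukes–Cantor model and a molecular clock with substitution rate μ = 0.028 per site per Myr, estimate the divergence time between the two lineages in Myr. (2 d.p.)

21.29

d = −(3/4) ln(1 − 4p/3) = −0.75 ln(1 − 0.796) = −0.75 ln(0.204)
  = −0.75 × (-1.589635) = 1.192226 substitutions/site.
Under a molecular clock d = 2μt, so t = d/(2μ) = 1.192226 / (2 × 0.028) = 21.29 Myr.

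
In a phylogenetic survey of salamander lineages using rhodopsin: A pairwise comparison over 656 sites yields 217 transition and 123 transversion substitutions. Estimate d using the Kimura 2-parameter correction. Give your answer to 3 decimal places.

P = 217/656 ≈ 0.330793 and Q = 123/656 = 0.1875.
Under the Kimura two-parameter model, d = −½ ln(1 − 2P − Q) − ¼ ln(1 − 2Q).
1 − 2P − Q = 0.150914, giving −½ ln(0.150914) = 0.945523.
1 − 2Q = 0.625, giving −¼ ln(0.625) = 0.117501.
d = 0.945523 + 0.117501 = 1.063024.

1.063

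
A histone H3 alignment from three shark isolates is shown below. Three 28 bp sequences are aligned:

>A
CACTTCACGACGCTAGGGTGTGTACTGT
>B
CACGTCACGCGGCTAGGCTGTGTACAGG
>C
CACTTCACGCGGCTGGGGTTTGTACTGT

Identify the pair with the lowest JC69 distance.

A and C

A–B: 6/28 differ, p = 0.214, d = 0.252.
A–C: 4/28 differ, p = 0.143, d = 0.158.
B–C: 6/28 differ, p = 0.214, d = 0.252.
The smallest distance is between A and C.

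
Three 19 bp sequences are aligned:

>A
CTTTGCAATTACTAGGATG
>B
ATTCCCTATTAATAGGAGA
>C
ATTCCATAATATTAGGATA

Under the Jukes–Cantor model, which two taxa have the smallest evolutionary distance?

A–B: 7/19 differ, p = 0.368, d = 0.507.
A–C: 8/19 differ, p = 0.421, d = 0.618.
B–C: 4/19 differ, p = 0.211, d = 0.247.
The smallest distance is between B and C.

B and C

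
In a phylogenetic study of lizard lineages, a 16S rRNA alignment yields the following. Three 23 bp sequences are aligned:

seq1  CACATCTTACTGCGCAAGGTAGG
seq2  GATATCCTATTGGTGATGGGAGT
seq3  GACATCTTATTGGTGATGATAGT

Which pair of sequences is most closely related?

seq2 and seq3

seq1–seq2: 10/23 differ, p = 0.435, d = 0.650.
seq1–seq3: 8/23 differ, p = 0.348, d = 0.467.
seq2–seq3: 4/23 differ, p = 0.174, d = 0.198.
The smallest distance is between seq2 and seq3.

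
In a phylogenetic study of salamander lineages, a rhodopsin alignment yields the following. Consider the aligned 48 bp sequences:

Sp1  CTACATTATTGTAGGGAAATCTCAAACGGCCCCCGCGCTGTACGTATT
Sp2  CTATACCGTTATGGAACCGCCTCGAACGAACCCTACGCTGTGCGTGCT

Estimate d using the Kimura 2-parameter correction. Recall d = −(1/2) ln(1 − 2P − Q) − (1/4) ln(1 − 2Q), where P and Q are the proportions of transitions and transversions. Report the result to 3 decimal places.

0.770

Of 48 sites, 17 differences are transitions and 3 are transversions, so P = 17/48 ≈ 0.354167 and Q = 3/48 = 0.0625.
Under the Kimura two-parameter model, d = −½ ln(1 − 2P − Q) − ¼ ln(1 − 2Q).
1 − 2P − Q = 0.229166, giving −½ ln(0.229166) = 0.736654.
1 − 2Q = 0.875, giving −¼ ln(0.875) = 0.033383.
d = 0.736654 + 0.033383 = 0.770037.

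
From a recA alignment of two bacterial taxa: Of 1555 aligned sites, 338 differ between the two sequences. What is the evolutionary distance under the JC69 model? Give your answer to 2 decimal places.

0.26

p = 338/1555 ≈ 0.217363.
d = −(3/4) ln(1 − 4p/3) = −0.75 ln(1 − 0.289817) = −0.75 ln(0.710183)
  = −0.75 × (-0.342233) = 0.256675 substitutions/site.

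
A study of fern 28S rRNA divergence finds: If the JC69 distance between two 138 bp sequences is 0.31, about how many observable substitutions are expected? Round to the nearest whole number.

Invert JC69: p = (3/4)(1 − e^(−4d/3)) = 0.75 × (1 − e^(-0.413333)) = 0.75 × (1 − 0.661442) = 0.253919.
Expected differing sites = pL ≈ 0.253919 × 138 = 35.040822 ≈ 35.

35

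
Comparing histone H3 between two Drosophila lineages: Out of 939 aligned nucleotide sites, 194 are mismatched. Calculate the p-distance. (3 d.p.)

p = 194/939 = 0.206602… ≈ 0.207 (to 3 d.p.).

0.207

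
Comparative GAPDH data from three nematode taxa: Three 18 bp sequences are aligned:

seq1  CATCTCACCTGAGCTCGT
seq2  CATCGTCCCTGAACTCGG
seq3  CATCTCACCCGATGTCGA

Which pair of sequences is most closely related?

seq1–seq2: 5/18 differ, p = 0.278, d = 0.347.
seq1–seq3: 4/18 differ, p = 0.222, d = 0.264.
seq2–seq3: 7/18 differ, p = 0.389, d = 0.548.
The smallest distance is between seq1 and seq3.

seq1 and seq3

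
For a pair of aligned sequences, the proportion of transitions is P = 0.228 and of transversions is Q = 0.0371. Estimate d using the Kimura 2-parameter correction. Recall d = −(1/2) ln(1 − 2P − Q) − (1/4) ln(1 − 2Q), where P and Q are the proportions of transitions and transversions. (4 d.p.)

0.3590

Under the Kimura two-parameter model, d = −½ ln(1 − 2P − Q) − ¼ ln(1 − 2Q).
1 − 2P − Q = 0.5069, giving −½ ln(0.5069) = 0.339721.
1 − 2Q = 0.9258, giving −¼ ln(0.9258) = 0.019274.
d = 0.339721 + 0.019274 = 0.358995.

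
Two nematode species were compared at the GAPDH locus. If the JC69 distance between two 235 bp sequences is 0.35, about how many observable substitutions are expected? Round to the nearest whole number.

66

Invert JC69: p = (3/4)(1 − e^(−4d/3)) = 0.75 × (1 − e^(-0.466667)) = 0.75 × (1 − 0.627089) = 0.279683.
Expected differing sites = pL ≈ 0.279683 × 235 = 65.725505 ≈ 66.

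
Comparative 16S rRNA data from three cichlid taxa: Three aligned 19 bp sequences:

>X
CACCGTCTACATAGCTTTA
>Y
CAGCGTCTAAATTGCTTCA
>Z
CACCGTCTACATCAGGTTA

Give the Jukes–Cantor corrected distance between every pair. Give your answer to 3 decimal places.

d(X,Y) = 0.247, d(X,Z) = 0.247, d(Y,Z) = 0.507

X–Y: 4/19 sites differ → p ≈ 0.210526, d = −0.75 ln(1 − 0.280701) = 0.247109 ≈ 0.247.
X–Z: 4/19 sites differ → p ≈ 0.210526, d = −0.75 ln(1 − 0.280701) = 0.247109 ≈ 0.247.
Y–Z: 7/19 sites differ → p ≈ 0.368421, d = −0.75 ln(1 − 0.491228) = 0.506816 ≈ 0.507.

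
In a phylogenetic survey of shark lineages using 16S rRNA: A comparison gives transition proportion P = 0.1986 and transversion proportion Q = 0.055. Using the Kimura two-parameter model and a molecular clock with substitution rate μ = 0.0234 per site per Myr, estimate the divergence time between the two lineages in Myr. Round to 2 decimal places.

7.05

Under the Kimura two-parameter model, d = −½ ln(1 − 2P − Q) − ¼ ln(1 − 2Q).
1 − 2P − Q = 0.5478, giving −½ ln(0.5478) = 0.300923.
1 − 2Q = 0.89, giving −¼ ln(0.89) = 0.029133.
d = 0.300923 + 0.029133 = 0.330056.
Under a molecular clock d = 2μt, so t = d/(2μ) = 0.330056 / (2 × 0.0234) = 7.05 Myr.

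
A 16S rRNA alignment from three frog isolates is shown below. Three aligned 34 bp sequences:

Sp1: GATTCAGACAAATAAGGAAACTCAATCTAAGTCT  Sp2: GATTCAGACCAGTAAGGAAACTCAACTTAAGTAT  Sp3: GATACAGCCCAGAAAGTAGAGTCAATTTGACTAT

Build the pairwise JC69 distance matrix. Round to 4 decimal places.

Sp1–Sp2: 5/34 sites differ → p ≈ 0.147059, d = −0.75 ln(1 − 0.196079) = 0.163691 ≈ 0.1637.
Sp1–Sp3: 12/34 sites differ → p ≈ 0.352941, d = −0.75 ln(1 − 0.470588) = 0.476991 ≈ 0.4770.
Sp2–Sp3: 9/34 sites differ → p ≈ 0.264706, d = −0.75 ln(1 − 0.352941) = 0.326488 ≈ 0.3265.

d(Sp1,Sp2) = 0.1637, d(Sp1,Sp3) = 0.4770, d(Sp2,Sp3) = 0.3265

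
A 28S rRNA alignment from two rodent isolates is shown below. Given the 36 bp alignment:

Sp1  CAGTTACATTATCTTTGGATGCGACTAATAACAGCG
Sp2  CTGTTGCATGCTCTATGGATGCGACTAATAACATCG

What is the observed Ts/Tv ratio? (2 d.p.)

Transitions are A↔G and C↔T; transversions are all other mismatches.
Transitions: 1. Transversions: 5.
R = 1/5 = 0.20.

0.20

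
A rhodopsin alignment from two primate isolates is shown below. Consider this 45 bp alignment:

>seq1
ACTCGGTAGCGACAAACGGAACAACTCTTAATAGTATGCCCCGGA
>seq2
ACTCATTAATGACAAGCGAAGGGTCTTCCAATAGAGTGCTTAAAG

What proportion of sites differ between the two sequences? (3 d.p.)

The sequences differ at 21 of 45 positions.
p = 21/45 = 0.466666… ≈ 0.467 (to 3 d.p.).

0.467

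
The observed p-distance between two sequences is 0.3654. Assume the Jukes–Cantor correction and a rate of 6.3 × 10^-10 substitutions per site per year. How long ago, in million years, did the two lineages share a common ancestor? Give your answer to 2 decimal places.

d = −(3/4) ln(1 − 4p/3) = −0.75 ln(1 − 0.4872) = −0.75 ln(0.5128)
  = −0.75 × (-0.667869) = 0.500902 substitutions/site.
Under a molecular clock d = 2μt, so t = d/(2μ) = 0.500902 / (2 × 6.3 × 10^-10) = 397.54 million years.

397.54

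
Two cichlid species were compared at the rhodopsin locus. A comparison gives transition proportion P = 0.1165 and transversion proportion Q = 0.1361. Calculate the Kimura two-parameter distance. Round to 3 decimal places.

0.310

Under the Kimura two-parameter model, d = −½ ln(1 − 2P − Q) − ¼ ln(1 − 2Q).
1 − 2P − Q = 0.6309, giving −½ ln(0.6309) = 0.230304.
1 − 2Q = 0.7278, giving −¼ ln(0.7278) = 0.079432.
d = 0.230304 + 0.079432 = 0.309736.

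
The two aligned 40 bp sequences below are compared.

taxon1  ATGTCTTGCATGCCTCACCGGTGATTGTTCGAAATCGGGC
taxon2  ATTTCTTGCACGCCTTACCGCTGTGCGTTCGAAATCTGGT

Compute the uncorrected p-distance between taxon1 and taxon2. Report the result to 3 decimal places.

The sequences differ at 9 of 40 positions (sites 3, 11, 16, 21, 24, 25, 26, 37, 40).
p = 9/40 = 0.225.

0.225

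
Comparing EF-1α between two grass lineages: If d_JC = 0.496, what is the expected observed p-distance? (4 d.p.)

p = (3/4)(1 − e^(−4d/3)) = 0.75 × (1 − e^(-0.661333)) = 0.75 × (1 − 0.516163) = 0.362878.

0.3629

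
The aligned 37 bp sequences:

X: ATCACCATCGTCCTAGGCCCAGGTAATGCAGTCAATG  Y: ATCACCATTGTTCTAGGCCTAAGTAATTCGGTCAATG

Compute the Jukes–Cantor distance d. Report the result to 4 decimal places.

The sequences differ at 6 of 37 sites (9, 12, 20, 22, 28, 30), so p = 6/37 ≈ 0.162162.
d = −(3/4) ln(1 − 4p/3) = −0.75 ln(1 − 0.216216) = −0.75 ln(0.783784)
  = −0.75 × (-0.243622) = 0.182717 substitutions/site.

0.1827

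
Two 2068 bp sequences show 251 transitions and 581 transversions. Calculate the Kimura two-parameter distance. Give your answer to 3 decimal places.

0.577

P = 251/2068 ≈ 0.121373 and Q = 581/2068 ≈ 0.280948.
Under the Kimura two-parameter model, d = −½ ln(1 − 2P − Q) − ¼ ln(1 − 2Q).
1 − 2P − Q = 0.476306, giving −½ ln(0.476306) = 0.370847.
1 − 2Q = 0.438104, giving −¼ ln(0.438104) = 0.206325.
d = 0.370847 + 0.206325 = 0.577172.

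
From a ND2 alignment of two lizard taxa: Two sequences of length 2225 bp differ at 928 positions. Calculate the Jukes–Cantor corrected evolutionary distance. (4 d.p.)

0.6091

p = 928/2225 ≈ 0.417079.
d = −(3/4) ln(1 − 4p/3) = −0.75 ln(1 − 0.556105) = −0.75 ln(0.443895)
  = −0.75 × (-0.812167) = 0.609125 substitutions/site.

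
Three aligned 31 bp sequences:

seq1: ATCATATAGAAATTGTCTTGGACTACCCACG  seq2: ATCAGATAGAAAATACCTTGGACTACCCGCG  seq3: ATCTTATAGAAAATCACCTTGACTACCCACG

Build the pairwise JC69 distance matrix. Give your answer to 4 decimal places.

d(seq1,seq2) = 0.1816, d(seq1,seq3) = 0.2239, d(seq2,seq3) = 0.2687

seq1–seq2: 5/31 sites differ → p ≈ 0.16129, d = −0.75 ln(1 − 0.215053) = 0.181604 ≈ 0.1816.
seq1–seq3: 6/31 sites differ → p ≈ 0.193548, d = −0.75 ln(1 − 0.258064) = 0.223869 ≈ 0.2239.
seq2–seq3: 7/31 sites differ → p ≈ 0.225806, d = −0.75 ln(1 − 0.301075) = 0.268659 ≈ 0.2687.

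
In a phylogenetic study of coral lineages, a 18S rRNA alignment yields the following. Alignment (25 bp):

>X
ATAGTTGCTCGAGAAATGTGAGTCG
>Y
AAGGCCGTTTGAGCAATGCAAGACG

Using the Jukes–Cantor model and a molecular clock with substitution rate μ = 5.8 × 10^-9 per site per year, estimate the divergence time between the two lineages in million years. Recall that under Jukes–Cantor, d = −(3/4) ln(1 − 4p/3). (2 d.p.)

49.28

The sequences differ at 10 of 25 sites (2, 3, 5, 6, 8, 10, 14, 19, 20, 23), so p = 10/25 = 0.4.
d = −(3/4) ln(1 − 4p/3) = −0.75 ln(1 − 0.533333) = −0.75 ln(0.466667)
  = −0.75 × (-0.762139) = 0.571604 substitutions/site.
Under a molecular clock d = 2μt, so t = d/(2μ) = 0.571604 / (2 × 5.8 × 10^-9) = 49.28 million years.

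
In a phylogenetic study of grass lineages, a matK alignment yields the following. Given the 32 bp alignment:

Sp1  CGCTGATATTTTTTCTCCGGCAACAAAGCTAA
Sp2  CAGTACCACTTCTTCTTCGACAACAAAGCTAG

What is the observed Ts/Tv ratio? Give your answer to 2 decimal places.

Transitions are A↔G and C↔T; transversions are all other mismatches.
Transitions: 8. Transversions: 2.
R = 8/2 = 4.00.

4.00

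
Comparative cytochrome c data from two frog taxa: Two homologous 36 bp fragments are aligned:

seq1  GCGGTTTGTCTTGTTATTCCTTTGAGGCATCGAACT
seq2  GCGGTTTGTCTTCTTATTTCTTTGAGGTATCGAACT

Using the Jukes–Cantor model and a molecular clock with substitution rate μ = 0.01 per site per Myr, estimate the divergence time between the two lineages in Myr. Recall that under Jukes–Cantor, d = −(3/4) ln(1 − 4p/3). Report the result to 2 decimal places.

4.42

The sequences differ at 3 of 36 sites (13, 19, 28), so p = 3/36 ≈ 0.083333.
d = −(3/4) ln(1 − 4p/3) = −0.75 ln(1 − 0.111111) = −0.75 ln(0.888889)
  = −0.75 × (-0.117783) = 0.088337 substitutions/site.
Under a molecular clock d = 2μt, so t = d/(2μ) = 0.088337 / (2 × 0.01) = 4.42 Myr.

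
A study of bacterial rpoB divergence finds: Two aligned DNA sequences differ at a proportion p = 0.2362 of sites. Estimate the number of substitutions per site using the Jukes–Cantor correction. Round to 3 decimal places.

0.284

d = −(3/4) ln(1 − 4p/3) = −0.75 ln(1 − 0.314933) = −0.75 ln(0.685067)
  = −0.75 × (-0.378239) = 0.283679 substitutions/site.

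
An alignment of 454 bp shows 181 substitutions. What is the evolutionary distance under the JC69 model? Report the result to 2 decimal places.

0.57

p = 181/454 ≈ 0.398678.
d = −(3/4) ln(1 − 4p/3) = −0.75 ln(1 − 0.531571) = −0.75 ln(0.468429)
  = −0.75 × (-0.758371) = 0.568778 substitutions/site.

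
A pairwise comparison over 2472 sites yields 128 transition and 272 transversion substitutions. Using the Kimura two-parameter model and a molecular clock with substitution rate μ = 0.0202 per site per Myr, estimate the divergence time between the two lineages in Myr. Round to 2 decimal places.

4.51

P = 128/2472 ≈ 0.05178 and Q = 272/2472 ≈ 0.110032.
Under the Kimura two-parameter model, d = −½ ln(1 − 2P − Q) − ¼ ln(1 − 2Q).
1 − 2P − Q = 0.786408, giving −½ ln(0.786408) = 0.120140.
1 − 2Q = 0.779936, giving −¼ ln(0.779936) = 0.062136.
d = 0.120140 + 0.062136 = 0.182276.
Under a molecular clock d = 2μt, so t = d/(2μ) = 0.182276 / (2 × 0.0202) = 4.51 Myr.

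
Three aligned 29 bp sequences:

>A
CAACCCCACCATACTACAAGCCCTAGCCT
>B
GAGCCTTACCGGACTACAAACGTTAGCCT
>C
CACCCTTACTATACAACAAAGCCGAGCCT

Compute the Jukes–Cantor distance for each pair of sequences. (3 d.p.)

d(A,B) = 0.401, d(A,C) = 0.344, d(B,C) = 0.462

A–B: 9/29 sites differ → p ≈ 0.310345, d = −0.75 ln(1 − 0.413793) = 0.400562 ≈ 0.401.
A–C: 8/29 sites differ → p ≈ 0.275862, d = −0.75 ln(1 − 0.367816) = 0.343931 ≈ 0.344.
B–C: 10/29 sites differ → p ≈ 0.344828, d = −0.75 ln(1 − 0.459771) = 0.461822 ≈ 0.462.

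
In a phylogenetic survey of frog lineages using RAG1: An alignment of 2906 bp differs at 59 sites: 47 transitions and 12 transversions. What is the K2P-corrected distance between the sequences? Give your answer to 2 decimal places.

P = 47/2906 ≈ 0.016173 and Q = 12/2906 ≈ 0.004129.
Under the Kimura two-parameter model, d = −½ ln(1 − 2P − Q) − ¼ ln(1 − 2Q).
1 − 2P − Q = 0.963525, giving −½ ln(0.963525) = 0.018578.
1 − 2Q = 0.991742, giving −¼ ln(0.991742) = 0.002073.
d = 0.018578 + 0.002073 = 0.020651.

0.02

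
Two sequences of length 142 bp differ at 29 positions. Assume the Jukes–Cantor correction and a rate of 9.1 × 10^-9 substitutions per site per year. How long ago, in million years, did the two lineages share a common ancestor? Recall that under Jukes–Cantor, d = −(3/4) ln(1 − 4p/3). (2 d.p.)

13.10

p = 29/142 ≈ 0.204225.
d = −(3/4) ln(1 − 4p/3) = −0.75 ln(1 − 0.2723) = −0.75 ln(0.7277)
  = −0.75 × (-0.317866) = 0.238400 substitutions/site.
Under a molecular clock d = 2μt, so t = d/(2μ) = 0.238400 / (2 × 9.1 × 10^-9) = 13.10 million years.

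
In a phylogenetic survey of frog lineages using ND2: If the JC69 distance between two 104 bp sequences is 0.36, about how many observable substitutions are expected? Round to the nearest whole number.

Invert JC69: p = (3/4)(1 − e^(−4d/3)) = 0.75 × (1 − e^(-0.48)) = 0.75 × (1 − 0.618783) = 0.285913.
Expected differing sites = pL ≈ 0.285913 × 104 = 29.734952 ≈ 30.

30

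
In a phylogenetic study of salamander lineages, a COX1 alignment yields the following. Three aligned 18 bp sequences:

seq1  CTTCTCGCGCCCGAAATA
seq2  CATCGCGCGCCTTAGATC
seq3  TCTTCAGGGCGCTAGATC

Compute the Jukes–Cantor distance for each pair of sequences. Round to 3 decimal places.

d(seq1,seq2) = 0.441, d(seq1,seq3) = 1.012, d(seq2,seq3) = 0.673

seq1–seq2: 6/18 sites differ → p ≈ 0.333333, d = −0.75 ln(1 − 0.444444) = 0.440839 ≈ 0.441.
seq1–seq3: 10/18 sites differ → p ≈ 0.555556, d = −0.75 ln(1 − 0.740741) = 1.012446 ≈ 1.012.
seq2–seq3: 8/18 sites differ → p ≈ 0.444444, d = −0.75 ln(1 − 0.592592) = 0.673455 ≈ 0.673.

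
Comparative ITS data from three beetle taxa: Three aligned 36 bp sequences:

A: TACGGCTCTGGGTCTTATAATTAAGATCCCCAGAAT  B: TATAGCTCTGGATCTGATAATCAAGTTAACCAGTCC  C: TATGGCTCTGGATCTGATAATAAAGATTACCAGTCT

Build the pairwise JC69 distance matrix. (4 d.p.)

A–B: 11/36 sites differ → p ≈ 0.305556, d = −0.75 ln(1 − 0.407408) = 0.392437 ≈ 0.3924.
A–C: 8/36 sites differ → p ≈ 0.222222, d = −0.75 ln(1 − 0.296296) = 0.263548 ≈ 0.2635.
B–C: 5/36 sites differ → p ≈ 0.138889, d = −0.75 ln(1 − 0.185185) = 0.153596 ≈ 0.1536.

d(A,B) = 0.3924, d(A,C) = 0.2635, d(B,C) = 0.1536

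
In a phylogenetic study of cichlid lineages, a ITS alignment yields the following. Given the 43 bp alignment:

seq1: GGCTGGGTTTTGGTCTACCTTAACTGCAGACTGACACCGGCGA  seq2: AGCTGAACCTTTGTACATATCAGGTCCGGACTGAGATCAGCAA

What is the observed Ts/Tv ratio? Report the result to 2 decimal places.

2.17

Transitions are A↔G and C↔T; transversions are all other mismatches.
Transitions: 13. Transversions: 6.
R = 13/6 = 2.166666… ≈ 2.17 (to 2 d.p.).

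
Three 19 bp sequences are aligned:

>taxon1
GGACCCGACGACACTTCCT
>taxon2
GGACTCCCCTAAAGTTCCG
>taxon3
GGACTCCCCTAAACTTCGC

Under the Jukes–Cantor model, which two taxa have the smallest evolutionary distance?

taxon2 and taxon3

taxon1–taxon2: 7/19 differ, p = 0.368, d = 0.507.
taxon1–taxon3: 7/19 differ, p = 0.368, d = 0.507.
taxon2–taxon3: 3/19 differ, p = 0.158, d = 0.177.
The smallest distance is between taxon2 and taxon3.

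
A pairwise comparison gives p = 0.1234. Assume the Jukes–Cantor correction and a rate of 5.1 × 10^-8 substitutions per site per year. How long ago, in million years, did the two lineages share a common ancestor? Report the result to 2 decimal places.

d = −(3/4) ln(1 − 4p/3) = −0.75 ln(1 − 0.164533) = −0.75 ln(0.835467)
  = −0.75 × (-0.179764) = 0.134823 substitutions/site.
Under a molecular clock d = 2μt, so t = d/(2μ) = 0.134823 / (2 × 5.1 × 10^-8) = 1.32 million years.

1.32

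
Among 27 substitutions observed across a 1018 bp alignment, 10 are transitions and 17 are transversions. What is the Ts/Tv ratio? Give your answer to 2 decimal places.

R = 10/17 = 0.588235… ≈ 0.59 (to 2 d.p.).

0.59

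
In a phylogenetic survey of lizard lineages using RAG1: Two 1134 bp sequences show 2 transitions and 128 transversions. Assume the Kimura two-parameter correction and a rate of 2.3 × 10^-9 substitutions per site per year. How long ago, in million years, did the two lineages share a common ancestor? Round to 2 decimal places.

P = 2/1134 ≈ 0.001764 and Q = 128/1134 ≈ 0.112875.
Under the Kimura two-parameter model, d = −½ ln(1 − 2P − Q) − ¼ ln(1 − 2Q).
1 − 2P − Q = 0.883597, giving −½ ln(0.883597) = 0.061877.
1 − 2Q = 0.77425, giving −¼ ln(0.77425) = 0.063965.
d = 0.061877 + 0.063965 = 0.125842.
Under a molecular clock d = 2μt, so t = d/(2μ) = 0.125842 / (2 × 2.3 × 10^-9) = 27.36 million years.

27.36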